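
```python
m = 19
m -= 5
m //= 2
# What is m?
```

Trace (tracking m):
m = 19  # -> m = 19
m -= 5  # -> m = 14
m //= 2  # -> m = 7

Answer: 7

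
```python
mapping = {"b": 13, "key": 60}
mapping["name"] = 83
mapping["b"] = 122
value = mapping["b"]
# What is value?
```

Answer: 122

Derivation:
Trace (tracking value):
mapping = {'b': 13, 'key': 60}  # -> mapping = {'b': 13, 'key': 60}
mapping['name'] = 83  # -> mapping = {'b': 13, 'key': 60, 'name': 83}
mapping['b'] = 122  # -> mapping = {'b': 122, 'key': 60, 'name': 83}
value = mapping['b']  # -> value = 122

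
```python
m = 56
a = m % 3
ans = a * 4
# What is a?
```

Trace (tracking a):
m = 56  # -> m = 56
a = m % 3  # -> a = 2
ans = a * 4  # -> ans = 8

Answer: 2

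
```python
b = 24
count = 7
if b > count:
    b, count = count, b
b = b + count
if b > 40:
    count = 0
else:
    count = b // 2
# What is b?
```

Trace (tracking b):
b = 24  # -> b = 24
count = 7  # -> count = 7
if b > count:  # condition is True
    b, count = (count, b)  # -> b = 7, count = 24
b = b + count  # -> b = 31
if b > 40:  # condition is False
else:
    count = b // 2  # -> count = 15

Answer: 31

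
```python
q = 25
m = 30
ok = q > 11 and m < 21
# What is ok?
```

Answer: False

Derivation:
Trace (tracking ok):
q = 25  # -> q = 25
m = 30  # -> m = 30
ok = q > 11 and m < 21  # -> ok = False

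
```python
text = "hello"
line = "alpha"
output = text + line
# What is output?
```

Trace (tracking output):
text = 'hello'  # -> text = 'hello'
line = 'alpha'  # -> line = 'alpha'
output = text + line  # -> output = 'helloalpha'

Answer: 'helloalpha'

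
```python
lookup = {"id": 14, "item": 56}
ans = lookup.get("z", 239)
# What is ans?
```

Answer: 239

Derivation:
Trace (tracking ans):
lookup = {'id': 14, 'item': 56}  # -> lookup = {'id': 14, 'item': 56}
ans = lookup.get('z', 239)  # -> ans = 239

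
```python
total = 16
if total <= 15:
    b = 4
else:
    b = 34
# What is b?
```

Trace (tracking b):
total = 16  # -> total = 16
if total <= 15:  # condition is False
else:
    b = 34  # -> b = 34

Answer: 34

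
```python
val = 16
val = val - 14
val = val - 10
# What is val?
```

Trace (tracking val):
val = 16  # -> val = 16
val = val - 14  # -> val = 2
val = val - 10  # -> val = -8

Answer: -8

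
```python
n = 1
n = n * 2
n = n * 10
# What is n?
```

Answer: 20

Derivation:
Trace (tracking n):
n = 1  # -> n = 1
n = n * 2  # -> n = 2
n = n * 10  # -> n = 20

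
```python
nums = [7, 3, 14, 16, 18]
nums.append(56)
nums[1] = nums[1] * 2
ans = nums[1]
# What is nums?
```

Trace (tracking nums):
nums = [7, 3, 14, 16, 18]  # -> nums = [7, 3, 14, 16, 18]
nums.append(56)  # -> nums = [7, 3, 14, 16, 18, 56]
nums[1] = nums[1] * 2  # -> nums = [7, 6, 14, 16, 18, 56]
ans = nums[1]  # -> ans = 6

Answer: [7, 6, 14, 16, 18, 56]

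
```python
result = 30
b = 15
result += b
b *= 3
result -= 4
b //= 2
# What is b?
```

Trace (tracking b):
result = 30  # -> result = 30
b = 15  # -> b = 15
result += b  # -> result = 45
b *= 3  # -> b = 45
result -= 4  # -> result = 41
b //= 2  # -> b = 22

Answer: 22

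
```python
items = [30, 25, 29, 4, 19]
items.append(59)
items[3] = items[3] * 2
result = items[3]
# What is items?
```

Answer: [30, 25, 29, 8, 19, 59]

Derivation:
Trace (tracking items):
items = [30, 25, 29, 4, 19]  # -> items = [30, 25, 29, 4, 19]
items.append(59)  # -> items = [30, 25, 29, 4, 19, 59]
items[3] = items[3] * 2  # -> items = [30, 25, 29, 8, 19, 59]
result = items[3]  # -> result = 8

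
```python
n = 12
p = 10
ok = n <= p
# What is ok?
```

Answer: False

Derivation:
Trace (tracking ok):
n = 12  # -> n = 12
p = 10  # -> p = 10
ok = n <= p  # -> ok = False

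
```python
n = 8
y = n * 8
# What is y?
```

Answer: 64

Derivation:
Trace (tracking y):
n = 8  # -> n = 8
y = n * 8  # -> y = 64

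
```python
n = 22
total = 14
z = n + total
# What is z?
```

Answer: 36

Derivation:
Trace (tracking z):
n = 22  # -> n = 22
total = 14  # -> total = 14
z = n + total  # -> z = 36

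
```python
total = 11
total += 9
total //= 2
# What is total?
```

Answer: 10

Derivation:
Trace (tracking total):
total = 11  # -> total = 11
total += 9  # -> total = 20
total //= 2  # -> total = 10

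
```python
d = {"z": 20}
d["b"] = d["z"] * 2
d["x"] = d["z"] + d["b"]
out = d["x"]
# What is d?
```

Answer: {'z': 20, 'b': 40, 'x': 60}

Derivation:
Trace (tracking d):
d = {'z': 20}  # -> d = {'z': 20}
d['b'] = d['z'] * 2  # -> d = {'z': 20, 'b': 40}
d['x'] = d['z'] + d['b']  # -> d = {'z': 20, 'b': 40, 'x': 60}
out = d['x']  # -> out = 60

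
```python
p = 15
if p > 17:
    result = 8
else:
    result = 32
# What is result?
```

Answer: 32

Derivation:
Trace (tracking result):
p = 15  # -> p = 15
if p > 17:  # condition is False
else:
    result = 32  # -> result = 32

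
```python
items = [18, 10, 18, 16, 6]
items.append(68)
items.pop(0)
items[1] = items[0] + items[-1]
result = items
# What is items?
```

Answer: [10, 78, 16, 6, 68]

Derivation:
Trace (tracking items):
items = [18, 10, 18, 16, 6]  # -> items = [18, 10, 18, 16, 6]
items.append(68)  # -> items = [18, 10, 18, 16, 6, 68]
items.pop(0)  # -> items = [10, 18, 16, 6, 68]
items[1] = items[0] + items[-1]  # -> items = [10, 78, 16, 6, 68]
result = items  # -> result = [10, 78, 16, 6, 68]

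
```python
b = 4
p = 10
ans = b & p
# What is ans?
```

Trace (tracking ans):
b = 4  # -> b = 4
p = 10  # -> p = 10
ans = b & p  # -> ans = 0

Answer: 0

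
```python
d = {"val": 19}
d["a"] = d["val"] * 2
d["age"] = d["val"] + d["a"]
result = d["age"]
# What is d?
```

Trace (tracking d):
d = {'val': 19}  # -> d = {'val': 19}
d['a'] = d['val'] * 2  # -> d = {'val': 19, 'a': 38}
d['age'] = d['val'] + d['a']  # -> d = {'val': 19, 'a': 38, 'age': 57}
result = d['age']  # -> result = 57

Answer: {'val': 19, 'a': 38, 'age': 57}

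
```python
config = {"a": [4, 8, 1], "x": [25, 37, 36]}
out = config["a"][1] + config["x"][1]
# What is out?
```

Trace (tracking out):
config = {'a': [4, 8, 1], 'x': [25, 37, 36]}  # -> config = {'a': [4, 8, 1], 'x': [25, 37, 36]}
out = config['a'][1] + config['x'][1]  # -> out = 45

Answer: 45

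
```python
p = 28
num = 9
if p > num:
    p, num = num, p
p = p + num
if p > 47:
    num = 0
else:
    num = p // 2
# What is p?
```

Answer: 37

Derivation:
Trace (tracking p):
p = 28  # -> p = 28
num = 9  # -> num = 9
if p > num:  # condition is True
    p, num = (num, p)  # -> p = 9, num = 28
p = p + num  # -> p = 37
if p > 47:  # condition is False
else:
    num = p // 2  # -> num = 18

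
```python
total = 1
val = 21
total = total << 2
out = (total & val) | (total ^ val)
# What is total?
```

Trace (tracking total):
total = 1  # -> total = 1
val = 21  # -> val = 21
total = total << 2  # -> total = 4
out = total & val | total ^ val  # -> out = 21

Answer: 4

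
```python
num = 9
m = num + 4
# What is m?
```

Answer: 13

Derivation:
Trace (tracking m):
num = 9  # -> num = 9
m = num + 4  # -> m = 13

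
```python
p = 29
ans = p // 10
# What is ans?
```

Answer: 2

Derivation:
Trace (tracking ans):
p = 29  # -> p = 29
ans = p // 10  # -> ans = 2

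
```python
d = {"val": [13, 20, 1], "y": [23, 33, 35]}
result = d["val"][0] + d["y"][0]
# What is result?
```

Trace (tracking result):
d = {'val': [13, 20, 1], 'y': [23, 33, 35]}  # -> d = {'val': [13, 20, 1], 'y': [23, 33, 35]}
result = d['val'][0] + d['y'][0]  # -> result = 36

Answer: 36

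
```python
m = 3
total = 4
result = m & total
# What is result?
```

Trace (tracking result):
m = 3  # -> m = 3
total = 4  # -> total = 4
result = m & total  # -> result = 0

Answer: 0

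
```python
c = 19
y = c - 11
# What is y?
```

Trace (tracking y):
c = 19  # -> c = 19
y = c - 11  # -> y = 8

Answer: 8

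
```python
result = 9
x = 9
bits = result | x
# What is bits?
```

Trace (tracking bits):
result = 9  # -> result = 9
x = 9  # -> x = 9
bits = result | x  # -> bits = 9

Answer: 9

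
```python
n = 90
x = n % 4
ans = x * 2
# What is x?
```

Trace (tracking x):
n = 90  # -> n = 90
x = n % 4  # -> x = 2
ans = x * 2  # -> ans = 4

Answer: 2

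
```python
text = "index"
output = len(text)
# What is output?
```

Trace (tracking output):
text = 'index'  # -> text = 'index'
output = len(text)  # -> output = 5

Answer: 5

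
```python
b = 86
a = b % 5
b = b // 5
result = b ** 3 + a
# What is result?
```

Answer: 4914

Derivation:
Trace (tracking result):
b = 86  # -> b = 86
a = b % 5  # -> a = 1
b = b // 5  # -> b = 17
result = b ** 3 + a  # -> result = 4914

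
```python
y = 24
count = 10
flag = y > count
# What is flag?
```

Trace (tracking flag):
y = 24  # -> y = 24
count = 10  # -> count = 10
flag = y > count  # -> flag = True

Answer: True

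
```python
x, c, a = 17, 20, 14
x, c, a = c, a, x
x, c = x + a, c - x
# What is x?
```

Answer: 37

Derivation:
Trace (tracking x):
x, c, a = (17, 20, 14)  # -> x = 17, c = 20, a = 14
x, c, a = (c, a, x)  # -> x = 20, c = 14, a = 17
x, c = (x + a, c - x)  # -> x = 37, c = -6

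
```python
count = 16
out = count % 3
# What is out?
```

Trace (tracking out):
count = 16  # -> count = 16
out = count % 3  # -> out = 1

Answer: 1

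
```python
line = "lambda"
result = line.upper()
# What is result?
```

Trace (tracking result):
line = 'lambda'  # -> line = 'lambda'
result = line.upper()  # -> result = 'LAMBDA'

Answer: 'LAMBDA'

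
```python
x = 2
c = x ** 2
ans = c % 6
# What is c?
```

Trace (tracking c):
x = 2  # -> x = 2
c = x ** 2  # -> c = 4
ans = c % 6  # -> ans = 4

Answer: 4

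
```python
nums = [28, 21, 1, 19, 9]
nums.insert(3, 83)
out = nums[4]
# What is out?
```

Trace (tracking out):
nums = [28, 21, 1, 19, 9]  # -> nums = [28, 21, 1, 19, 9]
nums.insert(3, 83)  # -> nums = [28, 21, 1, 83, 19, 9]
out = nums[4]  # -> out = 19

Answer: 19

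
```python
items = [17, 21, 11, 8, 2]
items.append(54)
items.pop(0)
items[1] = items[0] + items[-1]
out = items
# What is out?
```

Answer: [21, 75, 8, 2, 54]

Derivation:
Trace (tracking out):
items = [17, 21, 11, 8, 2]  # -> items = [17, 21, 11, 8, 2]
items.append(54)  # -> items = [17, 21, 11, 8, 2, 54]
items.pop(0)  # -> items = [21, 11, 8, 2, 54]
items[1] = items[0] + items[-1]  # -> items = [21, 75, 8, 2, 54]
out = items  # -> out = [21, 75, 8, 2, 54]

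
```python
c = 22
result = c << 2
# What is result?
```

Trace (tracking result):
c = 22  # -> c = 22
result = c << 2  # -> result = 88

Answer: 88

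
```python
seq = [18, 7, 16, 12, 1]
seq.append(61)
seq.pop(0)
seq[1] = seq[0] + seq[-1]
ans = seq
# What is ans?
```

Answer: [7, 68, 12, 1, 61]

Derivation:
Trace (tracking ans):
seq = [18, 7, 16, 12, 1]  # -> seq = [18, 7, 16, 12, 1]
seq.append(61)  # -> seq = [18, 7, 16, 12, 1, 61]
seq.pop(0)  # -> seq = [7, 16, 12, 1, 61]
seq[1] = seq[0] + seq[-1]  # -> seq = [7, 68, 12, 1, 61]
ans = seq  # -> ans = [7, 68, 12, 1, 61]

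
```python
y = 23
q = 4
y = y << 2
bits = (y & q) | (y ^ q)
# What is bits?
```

Answer: 92

Derivation:
Trace (tracking bits):
y = 23  # -> y = 23
q = 4  # -> q = 4
y = y << 2  # -> y = 92
bits = y & q | y ^ q  # -> bits = 92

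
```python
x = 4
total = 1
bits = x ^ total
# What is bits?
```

Trace (tracking bits):
x = 4  # -> x = 4
total = 1  # -> total = 1
bits = x ^ total  # -> bits = 5

Answer: 5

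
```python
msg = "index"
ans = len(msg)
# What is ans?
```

Answer: 5

Derivation:
Trace (tracking ans):
msg = 'index'  # -> msg = 'index'
ans = len(msg)  # -> ans = 5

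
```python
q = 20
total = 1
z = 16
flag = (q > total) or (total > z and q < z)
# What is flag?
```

Answer: True

Derivation:
Trace (tracking flag):
q = 20  # -> q = 20
total = 1  # -> total = 1
z = 16  # -> z = 16
flag = q > total or (total > z and q < z)  # -> flag = True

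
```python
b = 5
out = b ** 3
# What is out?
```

Answer: 125

Derivation:
Trace (tracking out):
b = 5  # -> b = 5
out = b ** 3  # -> out = 125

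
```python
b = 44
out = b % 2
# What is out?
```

Answer: 0

Derivation:
Trace (tracking out):
b = 44  # -> b = 44
out = b % 2  # -> out = 0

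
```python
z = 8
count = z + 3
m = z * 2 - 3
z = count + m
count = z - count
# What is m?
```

Trace (tracking m):
z = 8  # -> z = 8
count = z + 3  # -> count = 11
m = z * 2 - 3  # -> m = 13
z = count + m  # -> z = 24
count = z - count  # -> count = 13

Answer: 13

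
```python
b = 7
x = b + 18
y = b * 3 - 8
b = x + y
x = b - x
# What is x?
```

Trace (tracking x):
b = 7  # -> b = 7
x = b + 18  # -> x = 25
y = b * 3 - 8  # -> y = 13
b = x + y  # -> b = 38
x = b - x  # -> x = 13

Answer: 13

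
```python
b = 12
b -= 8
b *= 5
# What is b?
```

Answer: 20

Derivation:
Trace (tracking b):
b = 12  # -> b = 12
b -= 8  # -> b = 4
b *= 5  # -> b = 20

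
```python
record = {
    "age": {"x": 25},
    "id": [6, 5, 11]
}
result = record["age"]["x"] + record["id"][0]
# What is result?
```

Trace (tracking result):
record = {'age': {'x': 25}, 'id': [6, 5, 11]}  # -> record = {'age': {'x': 25}, 'id': [6, 5, 11]}
result = record['age']['x'] + record['id'][0]  # -> result = 31

Answer: 31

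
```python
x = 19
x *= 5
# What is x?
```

Trace (tracking x):
x = 19  # -> x = 19
x *= 5  # -> x = 95

Answer: 95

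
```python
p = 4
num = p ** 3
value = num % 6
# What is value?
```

Trace (tracking value):
p = 4  # -> p = 4
num = p ** 3  # -> num = 64
value = num % 6  # -> value = 4

Answer: 4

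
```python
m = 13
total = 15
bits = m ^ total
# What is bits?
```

Answer: 2

Derivation:
Trace (tracking bits):
m = 13  # -> m = 13
total = 15  # -> total = 15
bits = m ^ total  # -> bits = 2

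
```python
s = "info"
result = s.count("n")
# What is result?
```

Answer: 1

Derivation:
Trace (tracking result):
s = 'info'  # -> s = 'info'
result = s.count('n')  # -> result = 1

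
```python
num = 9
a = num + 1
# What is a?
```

Trace (tracking a):
num = 9  # -> num = 9
a = num + 1  # -> a = 10

Answer: 10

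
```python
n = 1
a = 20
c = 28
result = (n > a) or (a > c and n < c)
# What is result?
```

Answer: False

Derivation:
Trace (tracking result):
n = 1  # -> n = 1
a = 20  # -> a = 20
c = 28  # -> c = 28
result = n > a or (a > c and n < c)  # -> result = False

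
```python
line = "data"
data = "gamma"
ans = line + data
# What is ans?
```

Answer: 'datagamma'

Derivation:
Trace (tracking ans):
line = 'data'  # -> line = 'data'
data = 'gamma'  # -> data = 'gamma'
ans = line + data  # -> ans = 'datagamma'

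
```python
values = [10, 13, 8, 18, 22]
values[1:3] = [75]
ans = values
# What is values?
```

Trace (tracking values):
values = [10, 13, 8, 18, 22]  # -> values = [10, 13, 8, 18, 22]
values[1:3] = [75]  # -> values = [10, 75, 18, 22]
ans = values  # -> ans = [10, 75, 18, 22]

Answer: [10, 75, 18, 22]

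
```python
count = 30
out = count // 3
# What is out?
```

Answer: 10

Derivation:
Trace (tracking out):
count = 30  # -> count = 30
out = count // 3  # -> out = 10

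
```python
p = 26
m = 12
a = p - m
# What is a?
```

Trace (tracking a):
p = 26  # -> p = 26
m = 12  # -> m = 12
a = p - m  # -> a = 14

Answer: 14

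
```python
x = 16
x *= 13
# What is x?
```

Answer: 208

Derivation:
Trace (tracking x):
x = 16  # -> x = 16
x *= 13  # -> x = 208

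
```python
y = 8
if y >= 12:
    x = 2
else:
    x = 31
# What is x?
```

Answer: 31

Derivation:
Trace (tracking x):
y = 8  # -> y = 8
if y >= 12:  # condition is False
else:
    x = 31  # -> x = 31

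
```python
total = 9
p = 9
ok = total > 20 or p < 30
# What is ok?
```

Trace (tracking ok):
total = 9  # -> total = 9
p = 9  # -> p = 9
ok = total > 20 or p < 30  # -> ok = True

Answer: True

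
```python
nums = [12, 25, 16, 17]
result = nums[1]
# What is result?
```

Trace (tracking result):
nums = [12, 25, 16, 17]  # -> nums = [12, 25, 16, 17]
result = nums[1]  # -> result = 25

Answer: 25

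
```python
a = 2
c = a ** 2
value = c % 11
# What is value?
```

Trace (tracking value):
a = 2  # -> a = 2
c = a ** 2  # -> c = 4
value = c % 11  # -> value = 4

Answer: 4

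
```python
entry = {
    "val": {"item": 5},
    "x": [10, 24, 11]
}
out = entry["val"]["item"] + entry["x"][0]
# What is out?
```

Answer: 15

Derivation:
Trace (tracking out):
entry = {'val': {'item': 5}, 'x': [10, 24, 11]}  # -> entry = {'val': {'item': 5}, 'x': [10, 24, 11]}
out = entry['val']['item'] + entry['x'][0]  # -> out = 15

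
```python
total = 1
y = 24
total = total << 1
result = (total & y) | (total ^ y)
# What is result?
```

Answer: 26

Derivation:
Trace (tracking result):
total = 1  # -> total = 1
y = 24  # -> y = 24
total = total << 1  # -> total = 2
result = total & y | total ^ y  # -> result = 26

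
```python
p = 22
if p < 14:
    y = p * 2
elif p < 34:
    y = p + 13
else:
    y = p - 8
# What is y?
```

Answer: 35

Derivation:
Trace (tracking y):
p = 22  # -> p = 22
if p < 14:  # condition is False
elif p < 34:  # condition is True
    y = p + 13  # -> y = 35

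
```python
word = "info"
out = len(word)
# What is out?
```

Trace (tracking out):
word = 'info'  # -> word = 'info'
out = len(word)  # -> out = 4

Answer: 4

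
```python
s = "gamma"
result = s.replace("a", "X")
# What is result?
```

Trace (tracking result):
s = 'gamma'  # -> s = 'gamma'
result = s.replace('a', 'X')  # -> result = 'gXmmX'

Answer: 'gXmmX'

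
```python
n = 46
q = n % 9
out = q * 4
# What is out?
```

Answer: 4

Derivation:
Trace (tracking out):
n = 46  # -> n = 46
q = n % 9  # -> q = 1
out = q * 4  # -> out = 4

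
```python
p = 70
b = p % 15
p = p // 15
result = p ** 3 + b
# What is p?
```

Answer: 4

Derivation:
Trace (tracking p):
p = 70  # -> p = 70
b = p % 15  # -> b = 10
p = p // 15  # -> p = 4
result = p ** 3 + b  # -> result = 74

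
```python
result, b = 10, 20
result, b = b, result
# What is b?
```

Trace (tracking b):
result, b = (10, 20)  # -> result = 10, b = 20
result, b = (b, result)  # -> result = 20, b = 10

Answer: 10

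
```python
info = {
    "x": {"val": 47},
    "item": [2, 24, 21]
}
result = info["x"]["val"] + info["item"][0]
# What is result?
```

Answer: 49

Derivation:
Trace (tracking result):
info = {'x': {'val': 47}, 'item': [2, 24, 21]}  # -> info = {'x': {'val': 47}, 'item': [2, 24, 21]}
result = info['x']['val'] + info['item'][0]  # -> result = 49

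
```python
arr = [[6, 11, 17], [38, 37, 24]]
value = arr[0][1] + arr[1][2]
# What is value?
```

Trace (tracking value):
arr = [[6, 11, 17], [38, 37, 24]]  # -> arr = [[6, 11, 17], [38, 37, 24]]
value = arr[0][1] + arr[1][2]  # -> value = 35

Answer: 35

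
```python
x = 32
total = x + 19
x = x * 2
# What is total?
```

Trace (tracking total):
x = 32  # -> x = 32
total = x + 19  # -> total = 51
x = x * 2  # -> x = 64

Answer: 51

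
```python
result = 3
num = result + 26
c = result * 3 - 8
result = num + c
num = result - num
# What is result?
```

Trace (tracking result):
result = 3  # -> result = 3
num = result + 26  # -> num = 29
c = result * 3 - 8  # -> c = 1
result = num + c  # -> result = 30
num = result - num  # -> num = 1

Answer: 30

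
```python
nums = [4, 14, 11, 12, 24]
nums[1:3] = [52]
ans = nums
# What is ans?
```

Answer: [4, 52, 12, 24]

Derivation:
Trace (tracking ans):
nums = [4, 14, 11, 12, 24]  # -> nums = [4, 14, 11, 12, 24]
nums[1:3] = [52]  # -> nums = [4, 52, 12, 24]
ans = nums  # -> ans = [4, 52, 12, 24]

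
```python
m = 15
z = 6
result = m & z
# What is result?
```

Answer: 6

Derivation:
Trace (tracking result):
m = 15  # -> m = 15
z = 6  # -> z = 6
result = m & z  # -> result = 6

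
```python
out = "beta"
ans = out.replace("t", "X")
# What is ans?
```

Trace (tracking ans):
out = 'beta'  # -> out = 'beta'
ans = out.replace('t', 'X')  # -> ans = 'beXa'

Answer: 'beXa'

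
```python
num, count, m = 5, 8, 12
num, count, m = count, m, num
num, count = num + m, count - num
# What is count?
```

Answer: 4

Derivation:
Trace (tracking count):
num, count, m = (5, 8, 12)  # -> num = 5, count = 8, m = 12
num, count, m = (count, m, num)  # -> num = 8, count = 12, m = 5
num, count = (num + m, count - num)  # -> num = 13, count = 4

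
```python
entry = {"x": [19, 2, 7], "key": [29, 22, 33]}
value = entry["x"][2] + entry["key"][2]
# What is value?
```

Answer: 40

Derivation:
Trace (tracking value):
entry = {'x': [19, 2, 7], 'key': [29, 22, 33]}  # -> entry = {'x': [19, 2, 7], 'key': [29, 22, 33]}
value = entry['x'][2] + entry['key'][2]  # -> value = 40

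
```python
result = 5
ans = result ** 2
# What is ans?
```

Trace (tracking ans):
result = 5  # -> result = 5
ans = result ** 2  # -> ans = 25

Answer: 25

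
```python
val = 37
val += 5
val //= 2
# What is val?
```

Answer: 21

Derivation:
Trace (tracking val):
val = 37  # -> val = 37
val += 5  # -> val = 42
val //= 2  # -> val = 21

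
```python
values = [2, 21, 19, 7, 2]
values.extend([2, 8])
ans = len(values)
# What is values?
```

Answer: [2, 21, 19, 7, 2, 2, 8]

Derivation:
Trace (tracking values):
values = [2, 21, 19, 7, 2]  # -> values = [2, 21, 19, 7, 2]
values.extend([2, 8])  # -> values = [2, 21, 19, 7, 2, 2, 8]
ans = len(values)  # -> ans = 7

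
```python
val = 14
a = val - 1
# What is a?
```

Trace (tracking a):
val = 14  # -> val = 14
a = val - 1  # -> a = 13

Answer: 13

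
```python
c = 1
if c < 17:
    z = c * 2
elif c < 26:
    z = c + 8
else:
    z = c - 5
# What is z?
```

Trace (tracking z):
c = 1  # -> c = 1
if c < 17:  # condition is True
    z = c * 2  # -> z = 2

Answer: 2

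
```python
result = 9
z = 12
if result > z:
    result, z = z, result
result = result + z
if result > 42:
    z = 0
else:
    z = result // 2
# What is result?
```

Trace (tracking result):
result = 9  # -> result = 9
z = 12  # -> z = 12
if result > z:  # condition is False
result = result + z  # -> result = 21
if result > 42:  # condition is False
else:
    z = result // 2  # -> z = 10

Answer: 21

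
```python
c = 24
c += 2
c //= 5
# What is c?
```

Trace (tracking c):
c = 24  # -> c = 24
c += 2  # -> c = 26
c //= 5  # -> c = 5

Answer: 5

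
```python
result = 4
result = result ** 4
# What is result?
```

Trace (tracking result):
result = 4  # -> result = 4
result = result ** 4  # -> result = 256

Answer: 256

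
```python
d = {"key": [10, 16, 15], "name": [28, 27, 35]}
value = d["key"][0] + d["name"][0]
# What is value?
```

Trace (tracking value):
d = {'key': [10, 16, 15], 'name': [28, 27, 35]}  # -> d = {'key': [10, 16, 15], 'name': [28, 27, 35]}
value = d['key'][0] + d['name'][0]  # -> value = 38

Answer: 38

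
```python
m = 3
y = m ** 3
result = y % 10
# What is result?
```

Answer: 7

Derivation:
Trace (tracking result):
m = 3  # -> m = 3
y = m ** 3  # -> y = 27
result = y % 10  # -> result = 7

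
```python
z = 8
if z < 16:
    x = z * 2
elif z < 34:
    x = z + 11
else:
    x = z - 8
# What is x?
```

Trace (tracking x):
z = 8  # -> z = 8
if z < 16:  # condition is True
    x = z * 2  # -> x = 16

Answer: 16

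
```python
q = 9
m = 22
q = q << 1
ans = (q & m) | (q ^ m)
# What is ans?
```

Answer: 22

Derivation:
Trace (tracking ans):
q = 9  # -> q = 9
m = 22  # -> m = 22
q = q << 1  # -> q = 18
ans = q & m | q ^ m  # -> ans = 22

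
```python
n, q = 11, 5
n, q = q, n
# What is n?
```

Trace (tracking n):
n, q = (11, 5)  # -> n = 11, q = 5
n, q = (q, n)  # -> n = 5, q = 11

Answer: 5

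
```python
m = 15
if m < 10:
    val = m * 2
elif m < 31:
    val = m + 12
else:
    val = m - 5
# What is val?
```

Answer: 27

Derivation:
Trace (tracking val):
m = 15  # -> m = 15
if m < 10:  # condition is False
elif m < 31:  # condition is True
    val = m + 12  # -> val = 27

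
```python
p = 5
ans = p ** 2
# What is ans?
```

Answer: 25

Derivation:
Trace (tracking ans):
p = 5  # -> p = 5
ans = p ** 2  # -> ans = 25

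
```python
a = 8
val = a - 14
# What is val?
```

Answer: -6

Derivation:
Trace (tracking val):
a = 8  # -> a = 8
val = a - 14  # -> val = -6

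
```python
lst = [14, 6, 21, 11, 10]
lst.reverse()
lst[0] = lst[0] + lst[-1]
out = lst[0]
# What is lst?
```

Trace (tracking lst):
lst = [14, 6, 21, 11, 10]  # -> lst = [14, 6, 21, 11, 10]
lst.reverse()  # -> lst = [10, 11, 21, 6, 14]
lst[0] = lst[0] + lst[-1]  # -> lst = [24, 11, 21, 6, 14]
out = lst[0]  # -> out = 24

Answer: [24, 11, 21, 6, 14]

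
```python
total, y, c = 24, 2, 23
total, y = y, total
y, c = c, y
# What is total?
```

Trace (tracking total):
total, y, c = (24, 2, 23)  # -> total = 24, y = 2, c = 23
total, y = (y, total)  # -> total = 2, y = 24
y, c = (c, y)  # -> y = 23, c = 24

Answer: 2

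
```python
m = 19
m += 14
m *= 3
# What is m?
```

Answer: 99

Derivation:
Trace (tracking m):
m = 19  # -> m = 19
m += 14  # -> m = 33
m *= 3  # -> m = 99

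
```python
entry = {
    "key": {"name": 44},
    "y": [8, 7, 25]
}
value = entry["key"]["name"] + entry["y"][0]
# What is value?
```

Answer: 52

Derivation:
Trace (tracking value):
entry = {'key': {'name': 44}, 'y': [8, 7, 25]}  # -> entry = {'key': {'name': 44}, 'y': [8, 7, 25]}
value = entry['key']['name'] + entry['y'][0]  # -> value = 52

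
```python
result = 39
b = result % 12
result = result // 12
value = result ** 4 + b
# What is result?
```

Answer: 3

Derivation:
Trace (tracking result):
result = 39  # -> result = 39
b = result % 12  # -> b = 3
result = result // 12  # -> result = 3
value = result ** 4 + b  # -> value = 84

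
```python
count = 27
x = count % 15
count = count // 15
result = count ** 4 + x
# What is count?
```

Trace (tracking count):
count = 27  # -> count = 27
x = count % 15  # -> x = 12
count = count // 15  # -> count = 1
result = count ** 4 + x  # -> result = 13

Answer: 1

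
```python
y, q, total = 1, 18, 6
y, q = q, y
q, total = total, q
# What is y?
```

Answer: 18

Derivation:
Trace (tracking y):
y, q, total = (1, 18, 6)  # -> y = 1, q = 18, total = 6
y, q = (q, y)  # -> y = 18, q = 1
q, total = (total, q)  # -> q = 6, total = 1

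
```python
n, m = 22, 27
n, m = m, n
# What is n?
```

Trace (tracking n):
n, m = (22, 27)  # -> n = 22, m = 27
n, m = (m, n)  # -> n = 27, m = 22

Answer: 27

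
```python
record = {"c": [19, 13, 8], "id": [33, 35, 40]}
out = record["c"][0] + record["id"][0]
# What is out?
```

Answer: 52

Derivation:
Trace (tracking out):
record = {'c': [19, 13, 8], 'id': [33, 35, 40]}  # -> record = {'c': [19, 13, 8], 'id': [33, 35, 40]}
out = record['c'][0] + record['id'][0]  # -> out = 52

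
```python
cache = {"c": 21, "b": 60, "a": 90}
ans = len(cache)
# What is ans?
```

Trace (tracking ans):
cache = {'c': 21, 'b': 60, 'a': 90}  # -> cache = {'c': 21, 'b': 60, 'a': 90}
ans = len(cache)  # -> ans = 3

Answer: 3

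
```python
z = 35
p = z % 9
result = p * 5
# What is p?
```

Trace (tracking p):
z = 35  # -> z = 35
p = z % 9  # -> p = 8
result = p * 5  # -> result = 40

Answer: 8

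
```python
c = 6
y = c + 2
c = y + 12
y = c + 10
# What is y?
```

Trace (tracking y):
c = 6  # -> c = 6
y = c + 2  # -> y = 8
c = y + 12  # -> c = 20
y = c + 10  # -> y = 30

Answer: 30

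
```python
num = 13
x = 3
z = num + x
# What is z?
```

Answer: 16

Derivation:
Trace (tracking z):
num = 13  # -> num = 13
x = 3  # -> x = 3
z = num + x  # -> z = 16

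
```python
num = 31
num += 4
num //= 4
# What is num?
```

Trace (tracking num):
num = 31  # -> num = 31
num += 4  # -> num = 35
num //= 4  # -> num = 8

Answer: 8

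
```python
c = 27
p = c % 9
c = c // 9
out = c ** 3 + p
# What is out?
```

Answer: 27

Derivation:
Trace (tracking out):
c = 27  # -> c = 27
p = c % 9  # -> p = 0
c = c // 9  # -> c = 3
out = c ** 3 + p  # -> out = 27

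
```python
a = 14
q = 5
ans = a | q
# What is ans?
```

Answer: 15

Derivation:
Trace (tracking ans):
a = 14  # -> a = 14
q = 5  # -> q = 5
ans = a | q  # -> ans = 15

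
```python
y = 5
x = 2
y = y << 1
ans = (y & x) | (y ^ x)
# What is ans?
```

Trace (tracking ans):
y = 5  # -> y = 5
x = 2  # -> x = 2
y = y << 1  # -> y = 10
ans = y & x | y ^ x  # -> ans = 10

Answer: 10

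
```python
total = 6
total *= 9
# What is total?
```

Answer: 54

Derivation:
Trace (tracking total):
total = 6  # -> total = 6
total *= 9  # -> total = 54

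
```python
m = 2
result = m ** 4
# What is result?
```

Answer: 16

Derivation:
Trace (tracking result):
m = 2  # -> m = 2
result = m ** 4  # -> result = 16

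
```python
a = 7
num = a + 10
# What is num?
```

Answer: 17

Derivation:
Trace (tracking num):
a = 7  # -> a = 7
num = a + 10  # -> num = 17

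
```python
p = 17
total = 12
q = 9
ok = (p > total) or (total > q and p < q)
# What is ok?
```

Trace (tracking ok):
p = 17  # -> p = 17
total = 12  # -> total = 12
q = 9  # -> q = 9
ok = p > total or (total > q and p < q)  # -> ok = True

Answer: True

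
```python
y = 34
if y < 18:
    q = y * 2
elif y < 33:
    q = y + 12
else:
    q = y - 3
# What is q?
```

Answer: 31

Derivation:
Trace (tracking q):
y = 34  # -> y = 34
if y < 18:  # condition is False
elif y < 33:  # condition is False
else:
    q = y - 3  # -> q = 31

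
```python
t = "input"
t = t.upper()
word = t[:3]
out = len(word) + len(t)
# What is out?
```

Trace (tracking out):
t = 'input'  # -> t = 'input'
t = t.upper()  # -> t = 'INPUT'
word = t[:3]  # -> word = 'INP'
out = len(word) + len(t)  # -> out = 8

Answer: 8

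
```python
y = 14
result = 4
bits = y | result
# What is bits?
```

Answer: 14

Derivation:
Trace (tracking bits):
y = 14  # -> y = 14
result = 4  # -> result = 4
bits = y | result  # -> bits = 14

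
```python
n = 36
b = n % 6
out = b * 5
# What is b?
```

Trace (tracking b):
n = 36  # -> n = 36
b = n % 6  # -> b = 0
out = b * 5  # -> out = 0

Answer: 0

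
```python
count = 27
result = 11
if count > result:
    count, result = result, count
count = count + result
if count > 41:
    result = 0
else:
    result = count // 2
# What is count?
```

Trace (tracking count):
count = 27  # -> count = 27
result = 11  # -> result = 11
if count > result:  # condition is True
    count, result = (result, count)  # -> count = 11, result = 27
count = count + result  # -> count = 38
if count > 41:  # condition is False
else:
    result = count // 2  # -> result = 19

Answer: 38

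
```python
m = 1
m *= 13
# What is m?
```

Trace (tracking m):
m = 1  # -> m = 1
m *= 13  # -> m = 13

Answer: 13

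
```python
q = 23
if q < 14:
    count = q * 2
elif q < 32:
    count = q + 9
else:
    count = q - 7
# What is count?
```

Answer: 32

Derivation:
Trace (tracking count):
q = 23  # -> q = 23
if q < 14:  # condition is False
elif q < 32:  # condition is True
    count = q + 9  # -> count = 32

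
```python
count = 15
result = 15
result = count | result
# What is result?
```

Trace (tracking result):
count = 15  # -> count = 15
result = 15  # -> result = 15
result = count | result  # -> result = 15

Answer: 15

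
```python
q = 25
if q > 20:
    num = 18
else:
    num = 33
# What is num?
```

Trace (tracking num):
q = 25  # -> q = 25
if q > 20:  # condition is True
    num = 18  # -> num = 18

Answer: 18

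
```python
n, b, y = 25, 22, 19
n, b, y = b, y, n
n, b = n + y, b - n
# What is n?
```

Trace (tracking n):
n, b, y = (25, 22, 19)  # -> n = 25, b = 22, y = 19
n, b, y = (b, y, n)  # -> n = 22, b = 19, y = 25
n, b = (n + y, b - n)  # -> n = 47, b = -3

Answer: 47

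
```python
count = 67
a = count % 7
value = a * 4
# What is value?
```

Trace (tracking value):
count = 67  # -> count = 67
a = count % 7  # -> a = 4
value = a * 4  # -> value = 16

Answer: 16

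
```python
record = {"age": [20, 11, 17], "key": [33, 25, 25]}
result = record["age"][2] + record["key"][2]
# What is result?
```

Trace (tracking result):
record = {'age': [20, 11, 17], 'key': [33, 25, 25]}  # -> record = {'age': [20, 11, 17], 'key': [33, 25, 25]}
result = record['age'][2] + record['key'][2]  # -> result = 42

Answer: 42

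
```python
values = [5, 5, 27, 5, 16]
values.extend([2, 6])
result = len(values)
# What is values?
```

Trace (tracking values):
values = [5, 5, 27, 5, 16]  # -> values = [5, 5, 27, 5, 16]
values.extend([2, 6])  # -> values = [5, 5, 27, 5, 16, 2, 6]
result = len(values)  # -> result = 7

Answer: [5, 5, 27, 5, 16, 2, 6]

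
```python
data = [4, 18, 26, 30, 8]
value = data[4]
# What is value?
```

Answer: 8

Derivation:
Trace (tracking value):
data = [4, 18, 26, 30, 8]  # -> data = [4, 18, 26, 30, 8]
value = data[4]  # -> value = 8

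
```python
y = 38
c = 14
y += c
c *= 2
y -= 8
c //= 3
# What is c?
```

Answer: 9

Derivation:
Trace (tracking c):
y = 38  # -> y = 38
c = 14  # -> c = 14
y += c  # -> y = 52
c *= 2  # -> c = 28
y -= 8  # -> y = 44
c //= 3  # -> c = 9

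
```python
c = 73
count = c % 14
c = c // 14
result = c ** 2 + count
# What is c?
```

Trace (tracking c):
c = 73  # -> c = 73
count = c % 14  # -> count = 3
c = c // 14  # -> c = 5
result = c ** 2 + count  # -> result = 28

Answer: 5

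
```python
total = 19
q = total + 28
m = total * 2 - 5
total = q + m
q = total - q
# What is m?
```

Answer: 33

Derivation:
Trace (tracking m):
total = 19  # -> total = 19
q = total + 28  # -> q = 47
m = total * 2 - 5  # -> m = 33
total = q + m  # -> total = 80
q = total - q  # -> q = 33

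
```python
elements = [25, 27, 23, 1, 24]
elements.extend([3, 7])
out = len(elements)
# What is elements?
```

Answer: [25, 27, 23, 1, 24, 3, 7]

Derivation:
Trace (tracking elements):
elements = [25, 27, 23, 1, 24]  # -> elements = [25, 27, 23, 1, 24]
elements.extend([3, 7])  # -> elements = [25, 27, 23, 1, 24, 3, 7]
out = len(elements)  # -> out = 7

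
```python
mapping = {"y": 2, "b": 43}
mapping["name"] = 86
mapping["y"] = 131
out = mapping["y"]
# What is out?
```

Answer: 131

Derivation:
Trace (tracking out):
mapping = {'y': 2, 'b': 43}  # -> mapping = {'y': 2, 'b': 43}
mapping['name'] = 86  # -> mapping = {'y': 2, 'b': 43, 'name': 86}
mapping['y'] = 131  # -> mapping = {'y': 131, 'b': 43, 'name': 86}
out = mapping['y']  # -> out = 131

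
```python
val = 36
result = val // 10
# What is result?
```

Answer: 3

Derivation:
Trace (tracking result):
val = 36  # -> val = 36
result = val // 10  # -> result = 3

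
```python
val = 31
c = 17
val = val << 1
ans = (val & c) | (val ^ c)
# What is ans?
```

Trace (tracking ans):
val = 31  # -> val = 31
c = 17  # -> c = 17
val = val << 1  # -> val = 62
ans = val & c | val ^ c  # -> ans = 63

Answer: 63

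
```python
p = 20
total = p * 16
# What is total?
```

Answer: 320

Derivation:
Trace (tracking total):
p = 20  # -> p = 20
total = p * 16  # -> total = 320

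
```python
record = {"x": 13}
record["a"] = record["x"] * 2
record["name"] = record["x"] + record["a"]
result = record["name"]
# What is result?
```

Answer: 39

Derivation:
Trace (tracking result):
record = {'x': 13}  # -> record = {'x': 13}
record['a'] = record['x'] * 2  # -> record = {'x': 13, 'a': 26}
record['name'] = record['x'] + record['a']  # -> record = {'x': 13, 'a': 26, 'name': 39}
result = record['name']  # -> result = 39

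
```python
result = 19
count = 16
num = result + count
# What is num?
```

Answer: 35

Derivation:
Trace (tracking num):
result = 19  # -> result = 19
count = 16  # -> count = 16
num = result + count  # -> num = 35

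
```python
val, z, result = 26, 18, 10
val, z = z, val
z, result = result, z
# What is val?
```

Trace (tracking val):
val, z, result = (26, 18, 10)  # -> val = 26, z = 18, result = 10
val, z = (z, val)  # -> val = 18, z = 26
z, result = (result, z)  # -> z = 10, result = 26

Answer: 18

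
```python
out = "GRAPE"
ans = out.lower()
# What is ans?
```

Trace (tracking ans):
out = 'GRAPE'  # -> out = 'GRAPE'
ans = out.lower()  # -> ans = 'grape'

Answer: 'grape'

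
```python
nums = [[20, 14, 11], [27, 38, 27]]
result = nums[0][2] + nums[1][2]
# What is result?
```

Answer: 38

Derivation:
Trace (tracking result):
nums = [[20, 14, 11], [27, 38, 27]]  # -> nums = [[20, 14, 11], [27, 38, 27]]
result = nums[0][2] + nums[1][2]  # -> result = 38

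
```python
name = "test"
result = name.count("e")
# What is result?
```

Answer: 1

Derivation:
Trace (tracking result):
name = 'test'  # -> name = 'test'
result = name.count('e')  # -> result = 1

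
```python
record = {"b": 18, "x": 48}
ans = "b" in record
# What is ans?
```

Answer: True

Derivation:
Trace (tracking ans):
record = {'b': 18, 'x': 48}  # -> record = {'b': 18, 'x': 48}
ans = 'b' in record  # -> ans = True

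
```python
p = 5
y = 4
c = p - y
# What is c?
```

Answer: 1

Derivation:
Trace (tracking c):
p = 5  # -> p = 5
y = 4  # -> y = 4
c = p - y  # -> c = 1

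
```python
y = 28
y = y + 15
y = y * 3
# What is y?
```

Answer: 129

Derivation:
Trace (tracking y):
y = 28  # -> y = 28
y = y + 15  # -> y = 43
y = y * 3  # -> y = 129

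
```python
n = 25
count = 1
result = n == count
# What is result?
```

Answer: False

Derivation:
Trace (tracking result):
n = 25  # -> n = 25
count = 1  # -> count = 1
result = n == count  # -> result = False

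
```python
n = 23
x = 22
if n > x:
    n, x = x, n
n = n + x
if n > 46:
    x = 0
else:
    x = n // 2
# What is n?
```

Trace (tracking n):
n = 23  # -> n = 23
x = 22  # -> x = 22
if n > x:  # condition is True
    n, x = (x, n)  # -> n = 22, x = 23
n = n + x  # -> n = 45
if n > 46:  # condition is False
else:
    x = n // 2  # -> x = 22

Answer: 45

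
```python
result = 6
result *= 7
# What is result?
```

Answer: 42

Derivation:
Trace (tracking result):
result = 6  # -> result = 6
result *= 7  # -> result = 42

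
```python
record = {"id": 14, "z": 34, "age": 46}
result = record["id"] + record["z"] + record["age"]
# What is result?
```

Answer: 94

Derivation:
Trace (tracking result):
record = {'id': 14, 'z': 34, 'age': 46}  # -> record = {'id': 14, 'z': 34, 'age': 46}
result = record['id'] + record['z'] + record['age']  # -> result = 94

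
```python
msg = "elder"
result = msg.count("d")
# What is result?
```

Answer: 1

Derivation:
Trace (tracking result):
msg = 'elder'  # -> msg = 'elder'
result = msg.count('d')  # -> result = 1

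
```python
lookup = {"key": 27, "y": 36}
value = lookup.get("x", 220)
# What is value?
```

Trace (tracking value):
lookup = {'key': 27, 'y': 36}  # -> lookup = {'key': 27, 'y': 36}
value = lookup.get('x', 220)  # -> value = 220

Answer: 220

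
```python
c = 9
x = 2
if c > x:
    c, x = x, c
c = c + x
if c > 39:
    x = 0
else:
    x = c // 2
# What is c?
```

Trace (tracking c):
c = 9  # -> c = 9
x = 2  # -> x = 2
if c > x:  # condition is True
    c, x = (x, c)  # -> c = 2, x = 9
c = c + x  # -> c = 11
if c > 39:  # condition is False
else:
    x = c // 2  # -> x = 5

Answer: 11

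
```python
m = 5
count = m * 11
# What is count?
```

Answer: 55

Derivation:
Trace (tracking count):
m = 5  # -> m = 5
count = m * 11  # -> count = 55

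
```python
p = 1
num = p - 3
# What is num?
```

Answer: -2

Derivation:
Trace (tracking num):
p = 1  # -> p = 1
num = p - 3  # -> num = -2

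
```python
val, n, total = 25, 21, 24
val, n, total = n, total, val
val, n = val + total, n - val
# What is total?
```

Trace (tracking total):
val, n, total = (25, 21, 24)  # -> val = 25, n = 21, total = 24
val, n, total = (n, total, val)  # -> val = 21, n = 24, total = 25
val, n = (val + total, n - val)  # -> val = 46, n = 3

Answer: 25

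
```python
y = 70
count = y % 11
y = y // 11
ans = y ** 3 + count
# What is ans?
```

Answer: 220

Derivation:
Trace (tracking ans):
y = 70  # -> y = 70
count = y % 11  # -> count = 4
y = y // 11  # -> y = 6
ans = y ** 3 + count  # -> ans = 220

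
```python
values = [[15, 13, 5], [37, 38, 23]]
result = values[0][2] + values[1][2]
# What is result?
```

Answer: 28

Derivation:
Trace (tracking result):
values = [[15, 13, 5], [37, 38, 23]]  # -> values = [[15, 13, 5], [37, 38, 23]]
result = values[0][2] + values[1][2]  # -> result = 28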